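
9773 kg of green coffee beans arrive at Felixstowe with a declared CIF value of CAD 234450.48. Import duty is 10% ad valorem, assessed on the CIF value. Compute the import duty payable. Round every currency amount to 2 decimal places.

Import duty: CAD 23445.05

Import duty = 234450.48 × 10% = 23445.05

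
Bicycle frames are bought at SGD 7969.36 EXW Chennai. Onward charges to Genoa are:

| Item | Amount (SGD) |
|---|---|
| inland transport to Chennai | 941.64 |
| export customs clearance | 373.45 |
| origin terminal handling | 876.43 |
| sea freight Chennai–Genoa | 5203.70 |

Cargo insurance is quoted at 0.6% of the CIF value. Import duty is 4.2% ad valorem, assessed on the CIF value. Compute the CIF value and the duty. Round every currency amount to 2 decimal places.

Let C be the CIF value. C = EXW price + pre-shipment costs + freight + 0.6% × C
C − 0.6% × C = 7969.36 + 941.64 + 373.45 + 876.43 + 5203.70
0.994 × C = 15364.58
C = 15364.58 / 0.994 = 15457.32
Insurance premium = 0.6% × 15457.32 = 92.74
Import duty = 15457.32 × 4.2% = 649.21

CIF value: SGD 15457.32; import duty: SGD 649.21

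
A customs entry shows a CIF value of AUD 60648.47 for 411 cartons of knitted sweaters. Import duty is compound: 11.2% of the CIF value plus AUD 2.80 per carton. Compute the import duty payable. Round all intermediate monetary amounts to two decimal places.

Ad valorem component: 60648.47 × 11.2% = 6792.63
Specific component: 411 × 2.80 = 1150.80
Import duty = 6792.63 + 1150.80 = 7943.43

Import duty: AUD 7943.43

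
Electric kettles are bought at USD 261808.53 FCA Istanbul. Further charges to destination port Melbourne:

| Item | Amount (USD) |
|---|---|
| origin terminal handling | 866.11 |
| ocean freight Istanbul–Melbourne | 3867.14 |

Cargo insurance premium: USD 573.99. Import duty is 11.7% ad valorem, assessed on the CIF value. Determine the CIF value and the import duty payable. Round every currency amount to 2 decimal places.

CIF value: USD 267115.77; import duty: USD 31252.55

CIF = FCA price + pre-shipment costs + freight + insurance
CIF = 261808.53 + 866.11 + 3867.14 + 573.99 = 267115.77
Import duty = 267115.77 × 11.7% = 31252.55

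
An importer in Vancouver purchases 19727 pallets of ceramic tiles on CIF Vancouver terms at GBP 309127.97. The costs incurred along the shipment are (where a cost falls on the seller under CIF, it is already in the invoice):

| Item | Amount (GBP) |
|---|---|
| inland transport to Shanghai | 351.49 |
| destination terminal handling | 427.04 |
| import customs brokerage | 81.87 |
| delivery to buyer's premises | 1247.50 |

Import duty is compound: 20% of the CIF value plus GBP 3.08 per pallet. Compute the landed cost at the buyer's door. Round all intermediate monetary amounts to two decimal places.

CIF: the seller pays costs through ocean freight and marine insurance to the destination port.
Already in the invoice (seller's account under CIF): inland to port — exclude.
The CIF price already equals the CIF value: 309127.97
Ad valorem component: 309127.97 × 20% = 61825.59
Specific component: 19727 × 3.08 = 60759.16
Import duty = 61825.59 + 60759.16 = 122584.75
Buyer bears: destination terminal 427.04 + brokerage 81.87 + delivery 1247.50 + duty 122584.75 = 124341.16
Landed cost = invoice 309127.97 + 124341.16 = 433469.13

Total landed cost: GBP 433469.13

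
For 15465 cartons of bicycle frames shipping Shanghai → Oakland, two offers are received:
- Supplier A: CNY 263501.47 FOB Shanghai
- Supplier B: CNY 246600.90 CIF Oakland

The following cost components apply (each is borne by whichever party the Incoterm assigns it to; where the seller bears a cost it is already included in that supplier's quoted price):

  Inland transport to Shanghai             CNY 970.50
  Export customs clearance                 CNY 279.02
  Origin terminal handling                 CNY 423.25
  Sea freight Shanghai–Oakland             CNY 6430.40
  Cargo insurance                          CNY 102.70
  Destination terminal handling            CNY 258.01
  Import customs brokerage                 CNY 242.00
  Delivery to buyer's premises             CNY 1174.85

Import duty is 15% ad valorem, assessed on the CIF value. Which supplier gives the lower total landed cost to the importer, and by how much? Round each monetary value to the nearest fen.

Supplier B is cheaper by CNY 26948.72

Supplier A (FOB):
CIF value = FOB price + freight + insurance = 263501.47 + 6430.40 + 102.70 = 270034.57
Import duty = 270034.57 × 15% = 40505.19
Buyer bears (A): 6430.40 + 102.70 + 258.01 + 242.00 + 1174.85 = 8207.96
Landed cost (A) = invoice 263501.47 + 8207.96 + duty 40505.19 = 312214.62
Supplier B (CIF):
The CIF price already equals the CIF value: 246600.90
Import duty = 246600.90 × 15% = 36990.14
Buyer bears (B): 258.01 + 242.00 + 1174.85 = 1674.86
Landed cost (B) = invoice 246600.90 + 1674.86 + duty 36990.14 = 285265.90
Difference = |312214.62 − 285265.90| = 26948.72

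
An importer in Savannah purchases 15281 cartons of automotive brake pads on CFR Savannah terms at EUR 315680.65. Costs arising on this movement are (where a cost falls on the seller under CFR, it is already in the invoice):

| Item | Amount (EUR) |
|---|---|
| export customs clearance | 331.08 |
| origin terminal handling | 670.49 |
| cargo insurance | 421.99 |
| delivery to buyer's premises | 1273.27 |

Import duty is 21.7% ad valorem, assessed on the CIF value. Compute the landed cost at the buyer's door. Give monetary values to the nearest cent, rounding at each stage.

CFR: the seller pays costs through ocean freight to the destination port, but not insurance.
Already in the invoice (seller's account under CFR): export clearance, origin terminal — exclude.
CIF value = CFR price + insurance = 315680.65 + 421.99 = 316102.64
Import duty = 316102.64 × 21.7% = 68594.27
Buyer bears: insurance 421.99 + delivery 1273.27 + duty 68594.27 = 70289.53
Landed cost = invoice 315680.65 + 70289.53 = 385970.18

Total landed cost: EUR 385970.18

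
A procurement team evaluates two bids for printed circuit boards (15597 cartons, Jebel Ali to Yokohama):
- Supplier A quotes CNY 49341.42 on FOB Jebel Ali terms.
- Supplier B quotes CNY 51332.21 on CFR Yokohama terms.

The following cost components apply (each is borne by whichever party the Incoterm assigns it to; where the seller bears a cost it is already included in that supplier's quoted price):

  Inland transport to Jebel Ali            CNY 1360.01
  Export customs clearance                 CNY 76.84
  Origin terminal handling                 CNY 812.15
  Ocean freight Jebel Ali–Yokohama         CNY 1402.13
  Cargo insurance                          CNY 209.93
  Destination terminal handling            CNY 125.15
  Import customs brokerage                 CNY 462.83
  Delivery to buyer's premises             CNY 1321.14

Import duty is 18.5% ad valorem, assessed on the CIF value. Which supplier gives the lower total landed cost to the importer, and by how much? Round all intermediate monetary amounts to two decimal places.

Supplier A (FOB):
CIF value = FOB price + freight + insurance = 49341.42 + 1402.13 + 209.93 = 50953.48
Import duty = 50953.48 × 18.5% = 9426.39
Buyer bears (A): 1402.13 + 209.93 + 125.15 + 462.83 + 1321.14 = 3521.18
Landed cost (A) = invoice 49341.42 + 3521.18 + duty 9426.39 = 62288.99
Supplier B (CFR):
CIF value = CFR price + insurance = 51332.21 + 209.93 = 51542.14
Import duty = 51542.14 × 18.5% = 9535.30
Buyer bears (B): 209.93 + 125.15 + 462.83 + 1321.14 = 2119.05
Landed cost (B) = invoice 51332.21 + 2119.05 + duty 9535.30 = 62986.56
Difference = |62288.99 − 62986.56| = 697.57

Supplier A is cheaper by CNY 697.57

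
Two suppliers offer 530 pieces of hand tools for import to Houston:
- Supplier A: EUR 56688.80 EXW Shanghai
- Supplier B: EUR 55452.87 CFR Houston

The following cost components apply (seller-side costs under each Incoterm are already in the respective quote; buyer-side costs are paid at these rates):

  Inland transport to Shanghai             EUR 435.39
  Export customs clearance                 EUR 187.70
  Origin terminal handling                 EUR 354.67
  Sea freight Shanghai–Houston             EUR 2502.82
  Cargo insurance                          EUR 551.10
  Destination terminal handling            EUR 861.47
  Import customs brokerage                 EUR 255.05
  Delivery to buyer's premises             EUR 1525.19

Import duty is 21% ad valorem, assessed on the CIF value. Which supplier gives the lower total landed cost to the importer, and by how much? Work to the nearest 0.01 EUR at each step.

Supplier B is cheaper by EUR 5706.98

Supplier A (EXW):
CIF value = EXW price + inland to port + export clearance + origin terminal + freight + insurance = 56688.80 + 435.39 + 187.70 + 354.67 + 2502.82 + 551.10 = 60720.48
Import duty = 60720.48 × 21% = 12751.30
Buyer bears (A): 435.39 + 187.70 + 354.67 + 2502.82 + 551.10 + 861.47 + 255.05 + 1525.19 = 6673.39
Landed cost (A) = invoice 56688.80 + 6673.39 + duty 12751.30 = 76113.49
Supplier B (CFR):
CIF value = CFR price + insurance = 55452.87 + 551.10 = 56003.97
Import duty = 56003.97 × 21% = 11760.83
Buyer bears (B): 551.10 + 861.47 + 255.05 + 1525.19 = 3192.81
Landed cost (B) = invoice 55452.87 + 3192.81 + duty 11760.83 = 70406.51
Difference = |76113.49 − 70406.51| = 5706.98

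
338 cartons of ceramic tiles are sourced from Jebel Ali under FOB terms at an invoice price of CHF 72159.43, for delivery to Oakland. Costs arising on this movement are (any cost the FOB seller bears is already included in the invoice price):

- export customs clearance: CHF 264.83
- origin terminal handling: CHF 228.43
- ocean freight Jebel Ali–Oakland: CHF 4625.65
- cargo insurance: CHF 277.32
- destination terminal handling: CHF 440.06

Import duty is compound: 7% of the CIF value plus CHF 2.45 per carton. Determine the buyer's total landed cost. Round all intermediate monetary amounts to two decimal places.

FOB: the seller bears costs until goods are on board at the origin port; the buyer bears freight, insurance and all costs thereafter.
Already in the invoice (seller's account under FOB): export clearance, origin terminal — exclude.
CIF value = FOB price + freight + insurance = 72159.43 + 4625.65 + 277.32 = 77062.40
Ad valorem component: 77062.40 × 7% = 5394.37
Specific component: 338 × 2.45 = 828.10
Import duty = 5394.37 + 828.10 = 6222.47
Buyer bears: freight 4625.65 + insurance 277.32 + destination terminal 440.06 + duty 6222.47 = 11565.50
Landed cost = invoice 72159.43 + 11565.50 = 83724.93

Total landed cost: CHF 83724.93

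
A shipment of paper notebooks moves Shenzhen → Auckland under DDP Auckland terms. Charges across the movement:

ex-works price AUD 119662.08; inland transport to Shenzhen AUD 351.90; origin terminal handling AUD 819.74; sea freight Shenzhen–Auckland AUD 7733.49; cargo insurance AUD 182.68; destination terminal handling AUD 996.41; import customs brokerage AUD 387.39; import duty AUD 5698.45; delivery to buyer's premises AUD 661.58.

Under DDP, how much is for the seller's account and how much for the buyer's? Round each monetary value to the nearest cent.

Seller: AUD 136493.72; buyer: AUD 0.00

DDP: the seller bears all costs including import duty.
Seller's account: goods 119662.08 + inland to port 351.90 + origin terminal 819.74 + freight 7733.49 + insurance 182.68 + destination terminal 996.41 + brokerage 387.39 + duty 5698.45 + delivery 661.58 = 136493.72
Buyer's account: 0.00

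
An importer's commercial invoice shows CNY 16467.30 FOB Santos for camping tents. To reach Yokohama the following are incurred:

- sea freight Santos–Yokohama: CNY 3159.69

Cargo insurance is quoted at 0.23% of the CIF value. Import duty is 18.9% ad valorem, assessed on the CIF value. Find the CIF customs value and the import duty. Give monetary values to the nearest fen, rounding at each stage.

CIF value: CNY 19672.24; import duty: CNY 3718.05

Let C be the CIF value. C = FOB price + freight + 0.23% × C
C − 0.23% × C = 16467.30 + 3159.69
0.9977 × C = 19626.99
C = 19626.99 / 0.9977 = 19672.24
Insurance premium = 0.23% × 19672.24 = 45.25
Import duty = 19672.24 × 18.9% = 3718.05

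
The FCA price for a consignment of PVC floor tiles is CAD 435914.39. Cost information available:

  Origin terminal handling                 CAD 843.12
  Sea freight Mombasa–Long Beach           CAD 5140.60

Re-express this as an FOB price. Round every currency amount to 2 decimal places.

FOB price: CAD 436757.51

Not relevant to the conversion: freight — on the buyer under both terms; not part of either seller's price.
From FCA to FOB, the seller additionally bears: origin terminal.
FOB price = 435914.39 + 843.12 = 436757.51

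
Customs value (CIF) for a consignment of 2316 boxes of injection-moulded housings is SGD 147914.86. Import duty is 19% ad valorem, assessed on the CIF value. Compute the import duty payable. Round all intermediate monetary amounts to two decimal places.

Import duty = 147914.86 × 19% = 28103.82

Import duty: SGD 28103.82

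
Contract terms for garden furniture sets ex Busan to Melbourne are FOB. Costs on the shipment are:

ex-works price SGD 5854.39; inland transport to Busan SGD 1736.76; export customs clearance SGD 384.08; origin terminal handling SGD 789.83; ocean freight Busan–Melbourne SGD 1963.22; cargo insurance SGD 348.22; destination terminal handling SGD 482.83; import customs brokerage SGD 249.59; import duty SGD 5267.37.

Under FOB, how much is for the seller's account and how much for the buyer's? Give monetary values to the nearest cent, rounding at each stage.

FOB: the seller bears costs until goods are on board at the origin port; the buyer bears freight, insurance and all costs thereafter.
Seller's account: goods 5854.39 + inland to port 1736.76 + export clearance 384.08 + origin terminal 789.83 = 8765.06
Buyer's account: freight 1963.22 + insurance 348.22 + destination terminal 482.83 + brokerage 249.59 + duty 5267.37 = 8311.23

Seller: SGD 8765.06; buyer: SGD 8311.23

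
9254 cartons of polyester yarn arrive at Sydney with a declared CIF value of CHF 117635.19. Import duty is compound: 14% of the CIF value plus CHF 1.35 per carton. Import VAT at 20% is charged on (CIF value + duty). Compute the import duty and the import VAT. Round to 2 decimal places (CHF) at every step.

Import duty: CHF 28961.83; import VAT: CHF 29319.40

Ad valorem component: 117635.19 × 14% = 16468.93
Specific component: 9254 × 1.35 = 12492.90
Import duty = 16468.93 + 12492.90 = 28961.83
VAT base = CIF + duty = 117635.19 + 28961.83 = 146597.02
Import VAT = 146597.02 × 20% = 29319.40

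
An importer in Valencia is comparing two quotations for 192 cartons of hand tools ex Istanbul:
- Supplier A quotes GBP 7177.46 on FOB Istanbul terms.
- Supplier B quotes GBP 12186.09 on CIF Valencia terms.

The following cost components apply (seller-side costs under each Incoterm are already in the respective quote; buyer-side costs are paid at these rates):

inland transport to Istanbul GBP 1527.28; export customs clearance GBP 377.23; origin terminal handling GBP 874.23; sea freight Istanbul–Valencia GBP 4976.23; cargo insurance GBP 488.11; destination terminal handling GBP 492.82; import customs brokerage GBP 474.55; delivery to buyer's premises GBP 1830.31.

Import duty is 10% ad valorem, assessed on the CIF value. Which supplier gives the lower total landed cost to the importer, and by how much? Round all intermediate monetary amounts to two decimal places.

Supplier A (FOB):
CIF value = FOB price + freight + insurance = 7177.46 + 4976.23 + 488.11 = 12641.80
Import duty = 12641.80 × 10% = 1264.18
Buyer bears (A): 4976.23 + 488.11 + 492.82 + 474.55 + 1830.31 = 8262.02
Landed cost (A) = invoice 7177.46 + 8262.02 + duty 1264.18 = 16703.66
Supplier B (CIF):
The CIF price already equals the CIF value: 12186.09
Import duty = 12186.09 × 10% = 1218.61
Buyer bears (B): 492.82 + 474.55 + 1830.31 = 2797.68
Landed cost (B) = invoice 12186.09 + 2797.68 + duty 1218.61 = 16202.38
Difference = |16703.66 − 16202.38| = 501.28

Supplier B is cheaper by GBP 501.28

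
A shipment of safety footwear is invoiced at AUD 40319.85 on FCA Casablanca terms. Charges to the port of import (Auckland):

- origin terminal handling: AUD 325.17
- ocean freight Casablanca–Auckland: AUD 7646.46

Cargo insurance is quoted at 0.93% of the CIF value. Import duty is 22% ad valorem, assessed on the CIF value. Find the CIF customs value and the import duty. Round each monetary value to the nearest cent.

CIF value: AUD 48744.81; import duty: AUD 10723.86

Let C be the CIF value. C = FCA price + pre-shipment costs + freight + 0.93% × C
C − 0.93% × C = 40319.85 + 325.17 + 7646.46
0.9907 × C = 48291.48
C = 48291.48 / 0.9907 = 48744.81
Insurance premium = 0.93% × 48744.81 = 453.33
Import duty = 48744.81 × 22% = 10723.86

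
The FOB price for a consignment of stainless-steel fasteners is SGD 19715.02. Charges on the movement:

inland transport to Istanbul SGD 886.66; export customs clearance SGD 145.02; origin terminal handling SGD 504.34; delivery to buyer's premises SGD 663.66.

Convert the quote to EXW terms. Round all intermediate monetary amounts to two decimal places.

Not relevant to the conversion: delivery — on the buyer under both terms; not part of either seller's price.
From FOB to EXW, the seller no longer bears: inland to port, export clearance, origin terminal.
EXW price = 19715.02 − 886.66 − 145.02 − 504.34 = 18179.00

EXW price: SGD 18179.00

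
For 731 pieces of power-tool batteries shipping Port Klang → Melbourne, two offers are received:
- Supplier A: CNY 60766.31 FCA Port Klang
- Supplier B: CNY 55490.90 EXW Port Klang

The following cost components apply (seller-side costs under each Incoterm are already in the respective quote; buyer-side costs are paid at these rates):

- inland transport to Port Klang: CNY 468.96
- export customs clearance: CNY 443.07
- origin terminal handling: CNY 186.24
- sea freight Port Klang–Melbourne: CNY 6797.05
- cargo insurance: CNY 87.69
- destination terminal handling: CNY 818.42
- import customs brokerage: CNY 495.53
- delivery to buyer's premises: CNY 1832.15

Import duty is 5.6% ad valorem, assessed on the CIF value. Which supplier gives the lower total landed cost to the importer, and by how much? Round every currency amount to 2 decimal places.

Supplier A (FCA):
CIF value = FCA price + origin terminal + freight + insurance = 60766.31 + 186.24 + 6797.05 + 87.69 = 67837.29
Import duty = 67837.29 × 5.6% = 3798.89
Buyer bears (A): 186.24 + 6797.05 + 87.69 + 818.42 + 495.53 + 1832.15 = 10217.08
Landed cost (A) = invoice 60766.31 + 10217.08 + duty 3798.89 = 74782.28
Supplier B (EXW):
CIF value = EXW price + inland to port + export clearance + origin terminal + freight + insurance = 55490.90 + 468.96 + 443.07 + 186.24 + 6797.05 + 87.69 = 63473.91
Import duty = 63473.91 × 5.6% = 3554.54
Buyer bears (B): 468.96 + 443.07 + 186.24 + 6797.05 + 87.69 + 818.42 + 495.53 + 1832.15 = 11129.11
Landed cost (B) = invoice 55490.90 + 11129.11 + duty 3554.54 = 70174.55
Difference = |74782.28 − 70174.55| = 4607.73

Supplier B is cheaper by CNY 4607.73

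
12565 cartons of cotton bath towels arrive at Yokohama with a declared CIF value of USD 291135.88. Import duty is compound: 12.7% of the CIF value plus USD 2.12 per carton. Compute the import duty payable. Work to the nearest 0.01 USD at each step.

Import duty: USD 63612.06

Ad valorem component: 291135.88 × 12.7% = 36974.26
Specific component: 12565 × 2.12 = 26637.80
Import duty = 36974.26 + 26637.80 = 63612.06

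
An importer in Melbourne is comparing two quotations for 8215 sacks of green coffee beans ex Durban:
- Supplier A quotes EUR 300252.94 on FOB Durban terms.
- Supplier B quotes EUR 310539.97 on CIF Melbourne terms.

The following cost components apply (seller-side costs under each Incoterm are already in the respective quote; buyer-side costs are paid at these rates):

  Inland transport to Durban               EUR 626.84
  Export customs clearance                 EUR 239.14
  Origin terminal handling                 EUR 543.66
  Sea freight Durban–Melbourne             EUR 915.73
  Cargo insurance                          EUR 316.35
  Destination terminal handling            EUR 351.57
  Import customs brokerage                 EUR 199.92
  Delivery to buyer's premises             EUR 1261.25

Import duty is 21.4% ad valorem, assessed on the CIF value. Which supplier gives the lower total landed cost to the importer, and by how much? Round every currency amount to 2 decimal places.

Supplier A is cheaper by EUR 10992.71

Supplier A (FOB):
CIF value = FOB price + freight + insurance = 300252.94 + 915.73 + 316.35 = 301485.02
Import duty = 301485.02 × 21.4% = 64517.79
Buyer bears (A): 915.73 + 316.35 + 351.57 + 199.92 + 1261.25 = 3044.82
Landed cost (A) = invoice 300252.94 + 3044.82 + duty 64517.79 = 367815.55
Supplier B (CIF):
The CIF price already equals the CIF value: 310539.97
Import duty = 310539.97 × 21.4% = 66455.55
Buyer bears (B): 351.57 + 199.92 + 1261.25 = 1812.74
Landed cost (B) = invoice 310539.97 + 1812.74 + duty 66455.55 = 378808.26
Difference = |367815.55 − 378808.26| = 10992.71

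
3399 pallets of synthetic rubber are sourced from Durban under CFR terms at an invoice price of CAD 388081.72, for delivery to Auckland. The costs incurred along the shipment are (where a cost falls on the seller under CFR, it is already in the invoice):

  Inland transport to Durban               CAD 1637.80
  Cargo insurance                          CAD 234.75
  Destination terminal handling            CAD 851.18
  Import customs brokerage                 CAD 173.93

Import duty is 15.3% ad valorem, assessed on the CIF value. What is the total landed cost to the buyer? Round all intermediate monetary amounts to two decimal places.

Total landed cost: CAD 448754.00

CFR: the seller pays costs through ocean freight to the destination port, but not insurance.
Already in the invoice (seller's account under CFR): inland to port — exclude.
CIF value = CFR price + insurance = 388081.72 + 234.75 = 388316.47
Import duty = 388316.47 × 15.3% = 59412.42
Buyer bears: insurance 234.75 + destination terminal 851.18 + brokerage 173.93 + duty 59412.42 = 60672.28
Landed cost = invoice 388081.72 + 60672.28 = 448754.00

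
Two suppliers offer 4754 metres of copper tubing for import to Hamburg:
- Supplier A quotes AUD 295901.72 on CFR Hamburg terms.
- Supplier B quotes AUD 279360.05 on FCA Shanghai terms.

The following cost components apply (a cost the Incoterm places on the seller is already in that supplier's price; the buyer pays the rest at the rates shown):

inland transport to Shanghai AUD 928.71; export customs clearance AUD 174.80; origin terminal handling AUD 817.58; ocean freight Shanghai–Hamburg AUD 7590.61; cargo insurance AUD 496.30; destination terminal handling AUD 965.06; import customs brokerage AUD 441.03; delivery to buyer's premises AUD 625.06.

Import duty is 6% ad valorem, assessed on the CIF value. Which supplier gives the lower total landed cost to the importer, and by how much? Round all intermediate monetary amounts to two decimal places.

Supplier A (CFR):
CIF value = CFR price + insurance = 295901.72 + 496.30 = 296398.02
Import duty = 296398.02 × 6% = 17783.88
Buyer bears (A): 496.30 + 965.06 + 441.03 + 625.06 = 2527.45
Landed cost (A) = invoice 295901.72 + 2527.45 + duty 17783.88 = 316213.05
Supplier B (FCA):
CIF value = FCA price + origin terminal + freight + insurance = 279360.05 + 817.58 + 7590.61 + 496.30 = 288264.54
Import duty = 288264.54 × 6% = 17295.87
Buyer bears (B): 817.58 + 7590.61 + 496.30 + 965.06 + 441.03 + 625.06 = 10935.64
Landed cost (B) = invoice 279360.05 + 10935.64 + duty 17295.87 = 307591.56
Difference = |316213.05 − 307591.56| = 8621.49

Supplier B is cheaper by AUD 8621.49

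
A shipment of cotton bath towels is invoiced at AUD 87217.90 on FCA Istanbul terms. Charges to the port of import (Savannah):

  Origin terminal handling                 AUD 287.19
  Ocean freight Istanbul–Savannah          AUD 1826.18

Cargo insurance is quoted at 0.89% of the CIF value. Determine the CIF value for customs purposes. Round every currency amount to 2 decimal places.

CIF value: AUD 90133.46

Let C be the CIF value. C = FCA price + pre-shipment costs + freight + 0.89% × C
C − 0.89% × C = 87217.90 + 287.19 + 1826.18
0.9911 × C = 89331.27
C = 89331.27 / 0.9911 = 90133.46
Insurance premium = 0.89% × 90133.46 = 802.19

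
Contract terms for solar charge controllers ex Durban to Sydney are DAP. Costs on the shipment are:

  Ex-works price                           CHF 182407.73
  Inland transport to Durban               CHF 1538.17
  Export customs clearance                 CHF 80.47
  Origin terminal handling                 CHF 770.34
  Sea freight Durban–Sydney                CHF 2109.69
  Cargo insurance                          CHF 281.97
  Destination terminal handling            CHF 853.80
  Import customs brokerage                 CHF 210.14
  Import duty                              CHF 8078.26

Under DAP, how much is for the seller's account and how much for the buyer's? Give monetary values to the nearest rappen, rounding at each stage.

DAP: the seller bears all costs to the named destination except import duty and clearance.
Seller's account: goods 182407.73 + inland to port 1538.17 + export clearance 80.47 + origin terminal 770.34 + freight 2109.69 + insurance 281.97 + destination terminal 853.80 = 188042.17
Buyer's account: brokerage 210.14 + duty 8078.26 = 8288.40

Seller: CHF 188042.17; buyer: CHF 8288.40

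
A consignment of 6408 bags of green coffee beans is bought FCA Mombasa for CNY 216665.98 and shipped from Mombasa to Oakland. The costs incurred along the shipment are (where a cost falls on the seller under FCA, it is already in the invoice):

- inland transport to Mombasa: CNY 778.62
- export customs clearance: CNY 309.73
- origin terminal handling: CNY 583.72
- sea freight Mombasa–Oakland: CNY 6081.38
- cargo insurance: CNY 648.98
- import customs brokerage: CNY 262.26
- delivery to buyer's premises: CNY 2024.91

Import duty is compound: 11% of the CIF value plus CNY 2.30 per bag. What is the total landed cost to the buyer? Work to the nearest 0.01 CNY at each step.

FCA: the seller delivers export-cleared goods to the carrier; the buyer bears costs from that point.
Already in the invoice (seller's account under FCA): inland to port, export clearance — exclude.
CIF value = FCA price + origin terminal + freight + insurance = 216665.98 + 583.72 + 6081.38 + 648.98 = 223980.06
Ad valorem component: 223980.06 × 11% = 24637.81
Specific component: 6408 × 2.30 = 14738.40
Import duty = 24637.81 + 14738.40 = 39376.21
Buyer bears: origin terminal 583.72 + freight 6081.38 + insurance 648.98 + brokerage 262.26 + delivery 2024.91 + duty 39376.21 = 48977.46
Landed cost = invoice 216665.98 + 48977.46 = 265643.44

Total landed cost: CNY 265643.44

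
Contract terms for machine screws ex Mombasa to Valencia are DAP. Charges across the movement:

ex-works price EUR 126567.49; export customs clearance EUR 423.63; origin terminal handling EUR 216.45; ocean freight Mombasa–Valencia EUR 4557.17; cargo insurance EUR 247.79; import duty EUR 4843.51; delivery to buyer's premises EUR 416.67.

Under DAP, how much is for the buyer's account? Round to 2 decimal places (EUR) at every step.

DAP: the seller bears all costs to the named destination except import duty and clearance.
Seller's account: goods 126567.49 + export clearance 423.63 + origin terminal 216.45 + freight 4557.17 + insurance 247.79 + delivery 416.67 = 132429.20
Buyer's account: duty 4843.51 = 4843.51

Buyer's account: EUR 4843.51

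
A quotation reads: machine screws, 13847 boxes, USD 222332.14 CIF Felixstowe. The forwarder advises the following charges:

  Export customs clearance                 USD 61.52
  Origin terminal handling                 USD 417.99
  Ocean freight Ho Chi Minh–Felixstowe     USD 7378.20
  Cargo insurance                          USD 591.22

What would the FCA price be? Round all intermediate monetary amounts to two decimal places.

Not relevant to the conversion: export clearance — on the seller under both CIF and FCA; already in the CIF price and stays in the FCA price.
From CIF to FCA, the seller no longer bears: origin terminal, freight, insurance.
FCA price = 222332.14 − 417.99 − 7378.20 − 591.22 = 213944.73

FCA price: USD 213944.73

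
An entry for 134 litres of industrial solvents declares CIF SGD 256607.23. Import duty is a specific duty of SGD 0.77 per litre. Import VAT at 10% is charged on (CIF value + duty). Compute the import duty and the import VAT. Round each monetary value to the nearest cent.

Import duty: SGD 103.18; import VAT: SGD 25671.04

Import duty = 134 × 0.77 = 103.18
VAT base = CIF + duty = 256607.23 + 103.18 = 256710.41
Import VAT = 256710.41 × 10% = 25671.04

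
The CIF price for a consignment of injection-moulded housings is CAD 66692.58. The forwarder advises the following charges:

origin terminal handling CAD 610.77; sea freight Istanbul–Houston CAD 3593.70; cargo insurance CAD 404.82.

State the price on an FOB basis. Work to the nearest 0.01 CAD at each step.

FOB price: CAD 62694.06

Not relevant to the conversion: origin terminal — on the seller under both CIF and FOB; already in the CIF price and stays in the FOB price.
From CIF to FOB, the seller no longer bears: freight, insurance.
FOB price = 66692.58 − 3593.70 − 404.82 = 62694.06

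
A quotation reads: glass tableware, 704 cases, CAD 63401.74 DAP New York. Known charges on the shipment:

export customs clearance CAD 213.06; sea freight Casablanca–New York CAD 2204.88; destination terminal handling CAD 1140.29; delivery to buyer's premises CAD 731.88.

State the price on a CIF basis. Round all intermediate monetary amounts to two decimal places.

CIF price: CAD 61529.57

Not relevant to the conversion: export clearance, freight — on the seller under both DAP and CIF; already in the DAP price and stays in the CIF price.
From DAP to CIF, the seller no longer bears: destination terminal, delivery.
CIF price = 63401.74 − 1140.29 − 731.88 = 61529.57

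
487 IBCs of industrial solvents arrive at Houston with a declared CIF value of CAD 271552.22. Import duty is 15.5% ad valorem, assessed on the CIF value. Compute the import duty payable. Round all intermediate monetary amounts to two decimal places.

Import duty: CAD 42090.59

Import duty = 271552.22 × 15.5% = 42090.59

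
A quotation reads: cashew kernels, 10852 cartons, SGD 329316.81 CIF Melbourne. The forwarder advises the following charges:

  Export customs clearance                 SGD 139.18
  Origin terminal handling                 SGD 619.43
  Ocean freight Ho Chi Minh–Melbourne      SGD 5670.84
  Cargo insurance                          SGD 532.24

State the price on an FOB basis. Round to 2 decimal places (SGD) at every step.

FOB price: SGD 323113.73

Not relevant to the conversion: export clearance, origin terminal — on the seller under both CIF and FOB; already in the CIF price and stays in the FOB price.
From CIF to FOB, the seller no longer bears: freight, insurance.
FOB price = 329316.81 − 5670.84 − 532.24 = 323113.73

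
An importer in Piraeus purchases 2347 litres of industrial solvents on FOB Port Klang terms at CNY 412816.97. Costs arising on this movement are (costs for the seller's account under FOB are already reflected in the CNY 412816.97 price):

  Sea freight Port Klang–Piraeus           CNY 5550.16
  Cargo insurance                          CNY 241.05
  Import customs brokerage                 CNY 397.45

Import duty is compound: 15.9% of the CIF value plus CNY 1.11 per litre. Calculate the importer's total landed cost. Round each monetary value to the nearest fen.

FOB: the seller bears costs until goods are on board at the origin port; the buyer bears freight, insurance and all costs thereafter.
CIF value = FOB price + freight + insurance = 412816.97 + 5550.16 + 241.05 = 418608.18
Ad valorem component: 418608.18 × 15.9% = 66558.70
Specific component: 2347 × 1.11 = 2605.17
Import duty = 66558.70 + 2605.17 = 69163.87
Buyer bears: freight 5550.16 + insurance 241.05 + brokerage 397.45 + duty 69163.87 = 75352.53
Landed cost = invoice 412816.97 + 75352.53 = 488169.50

Total landed cost: CNY 488169.50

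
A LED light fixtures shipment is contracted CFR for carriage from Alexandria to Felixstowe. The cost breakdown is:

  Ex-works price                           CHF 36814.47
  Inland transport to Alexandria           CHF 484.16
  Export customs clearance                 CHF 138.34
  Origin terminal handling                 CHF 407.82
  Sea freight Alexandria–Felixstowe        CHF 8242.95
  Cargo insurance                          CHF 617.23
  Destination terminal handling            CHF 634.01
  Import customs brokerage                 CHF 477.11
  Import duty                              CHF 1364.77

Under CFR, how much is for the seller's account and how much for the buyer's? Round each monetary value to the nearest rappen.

Seller: CHF 46087.74; buyer: CHF 3093.12

CFR: the seller pays costs through ocean freight to the destination port, but not insurance.
Seller's account: goods 36814.47 + inland to port 484.16 + export clearance 138.34 + origin terminal 407.82 + freight 8242.95 = 46087.74
Buyer's account: insurance 617.23 + destination terminal 634.01 + brokerage 477.11 + duty 1364.77 = 3093.12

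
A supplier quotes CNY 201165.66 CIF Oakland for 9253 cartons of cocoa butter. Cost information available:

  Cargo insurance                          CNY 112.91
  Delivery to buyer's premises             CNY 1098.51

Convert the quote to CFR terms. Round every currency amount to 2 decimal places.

Not relevant to the conversion: delivery — on the buyer under both terms; not part of either seller's price.
From CIF to CFR, the seller no longer bears: insurance.
CFR price = 201165.66 − 112.91 = 201052.75

CFR price: CNY 201052.75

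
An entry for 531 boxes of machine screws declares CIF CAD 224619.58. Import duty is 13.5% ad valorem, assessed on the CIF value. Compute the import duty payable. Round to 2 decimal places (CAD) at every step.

Import duty: CAD 30323.64

Import duty = 224619.58 × 13.5% = 30323.64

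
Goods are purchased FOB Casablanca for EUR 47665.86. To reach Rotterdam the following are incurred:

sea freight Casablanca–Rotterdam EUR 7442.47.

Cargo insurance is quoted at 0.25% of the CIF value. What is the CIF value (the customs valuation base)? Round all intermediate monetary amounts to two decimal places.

CIF value: EUR 55246.45

Let C be the CIF value. C = FOB price + freight + 0.25% × C
C − 0.25% × C = 47665.86 + 7442.47
0.9975 × C = 55108.33
C = 55108.33 / 0.9975 = 55246.45
Insurance premium = 0.25% × 55246.45 = 138.12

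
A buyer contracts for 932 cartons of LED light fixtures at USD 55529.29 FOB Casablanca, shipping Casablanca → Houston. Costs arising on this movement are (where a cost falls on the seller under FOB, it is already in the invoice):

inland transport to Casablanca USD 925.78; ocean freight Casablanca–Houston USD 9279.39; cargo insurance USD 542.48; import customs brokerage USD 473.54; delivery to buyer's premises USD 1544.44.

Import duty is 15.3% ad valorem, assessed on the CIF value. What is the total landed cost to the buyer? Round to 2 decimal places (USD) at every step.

Total landed cost: USD 77367.87

FOB: the seller bears costs until goods are on board at the origin port; the buyer bears freight, insurance and all costs thereafter.
Already in the invoice (seller's account under FOB): inland to port — exclude.
CIF value = FOB price + freight + insurance = 55529.29 + 9279.39 + 542.48 = 65351.16
Import duty = 65351.16 × 15.3% = 9998.73
Buyer bears: freight 9279.39 + insurance 542.48 + brokerage 473.54 + delivery 1544.44 + duty 9998.73 = 21838.58
Landed cost = invoice 55529.29 + 21838.58 = 77367.87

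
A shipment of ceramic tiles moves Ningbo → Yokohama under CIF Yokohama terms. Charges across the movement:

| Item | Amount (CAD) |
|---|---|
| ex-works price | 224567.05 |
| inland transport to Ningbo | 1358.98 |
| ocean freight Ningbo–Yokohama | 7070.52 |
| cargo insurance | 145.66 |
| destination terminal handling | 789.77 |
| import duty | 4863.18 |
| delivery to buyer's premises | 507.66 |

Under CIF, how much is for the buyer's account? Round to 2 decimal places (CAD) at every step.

Buyer's account: CAD 6160.61

CIF: the seller pays costs through ocean freight and marine insurance to the destination port.
Seller's account: goods 224567.05 + inland to port 1358.98 + freight 7070.52 + insurance 145.66 = 233142.21
Buyer's account: destination terminal 789.77 + duty 4863.18 + delivery 507.66 = 6160.61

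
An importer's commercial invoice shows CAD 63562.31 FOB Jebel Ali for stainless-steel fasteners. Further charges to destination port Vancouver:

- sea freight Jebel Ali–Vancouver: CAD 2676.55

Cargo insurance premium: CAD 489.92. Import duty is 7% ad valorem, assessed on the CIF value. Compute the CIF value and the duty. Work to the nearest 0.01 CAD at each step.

CIF value: CAD 66728.78; import duty: CAD 4671.01

CIF = FOB price + freight + insurance
CIF = 63562.31 + 2676.55 + 489.92 = 66728.78
Import duty = 66728.78 × 7% = 4671.01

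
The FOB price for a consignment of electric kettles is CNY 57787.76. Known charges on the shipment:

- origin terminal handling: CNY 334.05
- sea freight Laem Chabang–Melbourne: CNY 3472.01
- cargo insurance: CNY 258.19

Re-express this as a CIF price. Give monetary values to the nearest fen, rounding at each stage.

Not relevant to the conversion: origin terminal — on the seller under both FOB and CIF; already in the FOB price and stays in the CIF price.
From FOB to CIF, the seller additionally bears: freight, insurance.
CIF price = 57787.76 + 3472.01 + 258.19 = 61517.96

CIF price: CNY 61517.96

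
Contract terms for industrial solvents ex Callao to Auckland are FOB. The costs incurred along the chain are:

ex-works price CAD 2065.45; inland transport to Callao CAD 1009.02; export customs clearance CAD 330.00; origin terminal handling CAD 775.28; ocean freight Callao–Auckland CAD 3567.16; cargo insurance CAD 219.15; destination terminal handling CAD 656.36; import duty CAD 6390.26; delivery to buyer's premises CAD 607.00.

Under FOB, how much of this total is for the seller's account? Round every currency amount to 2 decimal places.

Seller's account: CAD 4179.75

FOB: the seller bears costs until goods are on board at the origin port; the buyer bears freight, insurance and all costs thereafter.
Seller's account: goods 2065.45 + inland to port 1009.02 + export clearance 330.00 + origin terminal 775.28 = 4179.75
Buyer's account: freight 3567.16 + insurance 219.15 + destination terminal 656.36 + duty 6390.26 + delivery 607.00 = 11439.93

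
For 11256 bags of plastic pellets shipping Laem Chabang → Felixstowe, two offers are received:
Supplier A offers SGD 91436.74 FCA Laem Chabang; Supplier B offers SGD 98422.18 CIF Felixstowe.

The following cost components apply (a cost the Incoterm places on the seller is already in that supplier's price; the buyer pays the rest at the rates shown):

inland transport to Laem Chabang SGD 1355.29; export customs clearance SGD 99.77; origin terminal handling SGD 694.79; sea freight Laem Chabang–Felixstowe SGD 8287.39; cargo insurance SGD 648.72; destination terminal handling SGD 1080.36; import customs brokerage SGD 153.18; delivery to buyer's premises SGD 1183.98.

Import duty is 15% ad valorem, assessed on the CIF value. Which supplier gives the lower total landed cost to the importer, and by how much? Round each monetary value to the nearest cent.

Supplier A (FCA):
CIF value = FCA price + origin terminal + freight + insurance = 91436.74 + 694.79 + 8287.39 + 648.72 = 101067.64
Import duty = 101067.64 × 15% = 15160.15
Buyer bears (A): 694.79 + 8287.39 + 648.72 + 1080.36 + 153.18 + 1183.98 = 12048.42
Landed cost (A) = invoice 91436.74 + 12048.42 + duty 15160.15 = 118645.31
Supplier B (CIF):
The CIF price already equals the CIF value: 98422.18
Import duty = 98422.18 × 15% = 14763.33
Buyer bears (B): 1080.36 + 153.18 + 1183.98 = 2417.52
Landed cost (B) = invoice 98422.18 + 2417.52 + duty 14763.33 = 115603.03
Difference = |118645.31 − 115603.03| = 3042.28

Supplier B is cheaper by SGD 3042.28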